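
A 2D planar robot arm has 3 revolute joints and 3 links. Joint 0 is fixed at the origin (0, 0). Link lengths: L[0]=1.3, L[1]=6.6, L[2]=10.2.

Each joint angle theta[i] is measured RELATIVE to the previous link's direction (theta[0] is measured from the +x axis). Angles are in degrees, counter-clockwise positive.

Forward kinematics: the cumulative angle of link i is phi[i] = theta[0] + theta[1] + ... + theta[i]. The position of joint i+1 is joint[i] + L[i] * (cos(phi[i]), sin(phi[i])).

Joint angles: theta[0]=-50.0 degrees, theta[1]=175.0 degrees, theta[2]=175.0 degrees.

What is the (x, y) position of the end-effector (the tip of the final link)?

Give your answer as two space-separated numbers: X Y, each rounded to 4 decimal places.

joint[0] = (0.0000, 0.0000)  (base)
link 0: phi[0] = -50 = -50 deg
  cos(-50 deg) = 0.6428, sin(-50 deg) = -0.7660
  joint[1] = (0.0000, 0.0000) + 1.3 * (0.6428, -0.7660) = (0.0000 + 0.8356, 0.0000 + -0.9959) = (0.8356, -0.9959)
link 1: phi[1] = -50 + 175 = 125 deg
  cos(125 deg) = -0.5736, sin(125 deg) = 0.8192
  joint[2] = (0.8356, -0.9959) + 6.6 * (-0.5736, 0.8192) = (0.8356 + -3.7856, -0.9959 + 5.4064) = (-2.9500, 4.4105)
link 2: phi[2] = -50 + 175 + 175 = 300 deg
  cos(300 deg) = 0.5000, sin(300 deg) = -0.8660
  joint[3] = (-2.9500, 4.4105) + 10.2 * (0.5000, -0.8660) = (-2.9500 + 5.1000, 4.4105 + -8.8335) = (2.1500, -4.4229)
End effector: (2.1500, -4.4229)

Answer: 2.1500 -4.4229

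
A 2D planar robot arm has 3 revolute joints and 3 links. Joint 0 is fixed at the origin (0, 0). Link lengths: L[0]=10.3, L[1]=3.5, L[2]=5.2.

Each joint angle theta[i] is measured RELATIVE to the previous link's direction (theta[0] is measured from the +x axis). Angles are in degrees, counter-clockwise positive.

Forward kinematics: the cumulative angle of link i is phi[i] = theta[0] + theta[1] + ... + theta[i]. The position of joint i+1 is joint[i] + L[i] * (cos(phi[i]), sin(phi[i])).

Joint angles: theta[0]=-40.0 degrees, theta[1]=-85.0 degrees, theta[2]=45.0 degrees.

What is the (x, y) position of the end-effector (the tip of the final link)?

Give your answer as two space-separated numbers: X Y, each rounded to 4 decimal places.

Answer: 6.7857 -14.6087

Derivation:
joint[0] = (0.0000, 0.0000)  (base)
link 0: phi[0] = -40 = -40 deg
  cos(-40 deg) = 0.7660, sin(-40 deg) = -0.6428
  joint[1] = (0.0000, 0.0000) + 10.3 * (0.7660, -0.6428) = (0.0000 + 7.8903, 0.0000 + -6.6207) = (7.8903, -6.6207)
link 1: phi[1] = -40 + -85 = -125 deg
  cos(-125 deg) = -0.5736, sin(-125 deg) = -0.8192
  joint[2] = (7.8903, -6.6207) + 3.5 * (-0.5736, -0.8192) = (7.8903 + -2.0075, -6.6207 + -2.8670) = (5.8827, -9.4877)
link 2: phi[2] = -40 + -85 + 45 = -80 deg
  cos(-80 deg) = 0.1736, sin(-80 deg) = -0.9848
  joint[3] = (5.8827, -9.4877) + 5.2 * (0.1736, -0.9848) = (5.8827 + 0.9030, -9.4877 + -5.1210) = (6.7857, -14.6087)
End effector: (6.7857, -14.6087)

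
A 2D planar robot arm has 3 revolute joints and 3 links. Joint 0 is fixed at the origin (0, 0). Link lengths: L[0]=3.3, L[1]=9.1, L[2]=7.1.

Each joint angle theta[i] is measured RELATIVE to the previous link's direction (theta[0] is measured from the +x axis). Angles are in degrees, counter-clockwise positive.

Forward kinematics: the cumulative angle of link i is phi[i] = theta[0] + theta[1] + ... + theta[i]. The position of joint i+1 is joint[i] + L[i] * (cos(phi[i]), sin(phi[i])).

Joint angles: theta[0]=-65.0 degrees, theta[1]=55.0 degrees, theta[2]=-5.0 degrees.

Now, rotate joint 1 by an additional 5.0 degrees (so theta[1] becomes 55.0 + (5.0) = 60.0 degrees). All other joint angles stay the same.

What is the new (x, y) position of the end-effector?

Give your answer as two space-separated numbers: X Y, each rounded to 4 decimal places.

Answer: 17.4521 -5.0168

Derivation:
joint[0] = (0.0000, 0.0000)  (base)
link 0: phi[0] = -65 = -65 deg
  cos(-65 deg) = 0.4226, sin(-65 deg) = -0.9063
  joint[1] = (0.0000, 0.0000) + 3.3 * (0.4226, -0.9063) = (0.0000 + 1.3946, 0.0000 + -2.9908) = (1.3946, -2.9908)
link 1: phi[1] = -65 + 60 = -5 deg
  cos(-5 deg) = 0.9962, sin(-5 deg) = -0.0872
  joint[2] = (1.3946, -2.9908) + 9.1 * (0.9962, -0.0872) = (1.3946 + 9.0654, -2.9908 + -0.7931) = (10.4600, -3.7839)
link 2: phi[2] = -65 + 60 + -5 = -10 deg
  cos(-10 deg) = 0.9848, sin(-10 deg) = -0.1736
  joint[3] = (10.4600, -3.7839) + 7.1 * (0.9848, -0.1736) = (10.4600 + 6.9921, -3.7839 + -1.2329) = (17.4521, -5.0168)
End effector: (17.4521, -5.0168)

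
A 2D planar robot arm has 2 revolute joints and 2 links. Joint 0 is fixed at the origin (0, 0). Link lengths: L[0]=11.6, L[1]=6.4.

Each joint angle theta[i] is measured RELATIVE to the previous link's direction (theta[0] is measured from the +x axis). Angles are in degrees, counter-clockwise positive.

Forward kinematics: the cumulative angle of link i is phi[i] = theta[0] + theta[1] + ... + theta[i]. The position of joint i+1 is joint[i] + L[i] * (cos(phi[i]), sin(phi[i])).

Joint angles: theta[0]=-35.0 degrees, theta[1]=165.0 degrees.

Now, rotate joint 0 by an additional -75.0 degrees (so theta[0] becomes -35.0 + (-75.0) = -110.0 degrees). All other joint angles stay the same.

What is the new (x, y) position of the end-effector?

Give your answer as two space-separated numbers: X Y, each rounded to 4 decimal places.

joint[0] = (0.0000, 0.0000)  (base)
link 0: phi[0] = -110 = -110 deg
  cos(-110 deg) = -0.3420, sin(-110 deg) = -0.9397
  joint[1] = (0.0000, 0.0000) + 11.6 * (-0.3420, -0.9397) = (0.0000 + -3.9674, 0.0000 + -10.9004) = (-3.9674, -10.9004)
link 1: phi[1] = -110 + 165 = 55 deg
  cos(55 deg) = 0.5736, sin(55 deg) = 0.8192
  joint[2] = (-3.9674, -10.9004) + 6.4 * (0.5736, 0.8192) = (-3.9674 + 3.6709, -10.9004 + 5.2426) = (-0.2965, -5.6579)
End effector: (-0.2965, -5.6579)

Answer: -0.2965 -5.6579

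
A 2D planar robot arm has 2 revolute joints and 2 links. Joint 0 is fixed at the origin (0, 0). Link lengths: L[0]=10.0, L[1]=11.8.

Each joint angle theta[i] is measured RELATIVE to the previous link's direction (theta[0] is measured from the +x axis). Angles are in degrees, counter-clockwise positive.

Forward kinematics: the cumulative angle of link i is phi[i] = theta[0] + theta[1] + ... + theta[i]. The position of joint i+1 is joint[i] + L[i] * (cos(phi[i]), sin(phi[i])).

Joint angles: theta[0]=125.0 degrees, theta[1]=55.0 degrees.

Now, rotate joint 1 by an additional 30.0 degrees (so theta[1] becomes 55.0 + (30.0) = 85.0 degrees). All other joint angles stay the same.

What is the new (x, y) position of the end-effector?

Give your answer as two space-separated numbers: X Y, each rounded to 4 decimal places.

joint[0] = (0.0000, 0.0000)  (base)
link 0: phi[0] = 125 = 125 deg
  cos(125 deg) = -0.5736, sin(125 deg) = 0.8192
  joint[1] = (0.0000, 0.0000) + 10 * (-0.5736, 0.8192) = (0.0000 + -5.7358, 0.0000 + 8.1915) = (-5.7358, 8.1915)
link 1: phi[1] = 125 + 85 = 210 deg
  cos(210 deg) = -0.8660, sin(210 deg) = -0.5000
  joint[2] = (-5.7358, 8.1915) + 11.8 * (-0.8660, -0.5000) = (-5.7358 + -10.2191, 8.1915 + -5.9000) = (-15.9549, 2.2915)
End effector: (-15.9549, 2.2915)

Answer: -15.9549 2.2915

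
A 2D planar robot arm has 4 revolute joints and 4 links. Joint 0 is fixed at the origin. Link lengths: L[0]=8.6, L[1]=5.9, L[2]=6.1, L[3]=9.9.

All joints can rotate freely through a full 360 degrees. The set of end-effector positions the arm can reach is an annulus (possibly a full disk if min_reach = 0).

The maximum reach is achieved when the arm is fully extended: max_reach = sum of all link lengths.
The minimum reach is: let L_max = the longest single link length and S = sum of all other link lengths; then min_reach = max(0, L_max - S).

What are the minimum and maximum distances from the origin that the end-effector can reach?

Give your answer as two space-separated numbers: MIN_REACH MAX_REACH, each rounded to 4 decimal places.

Link lengths: [8.6, 5.9, 6.1, 9.9]
max_reach = 8.6 + 5.9 + 6.1 + 9.9 = 30.5
L_max = max([8.6, 5.9, 6.1, 9.9]) = 9.9
S (sum of others) = 30.5 - 9.9 = 20.6
min_reach = max(0, 9.9 - 20.6) = max(0, -10.7) = 0

Answer: 0.0000 30.5000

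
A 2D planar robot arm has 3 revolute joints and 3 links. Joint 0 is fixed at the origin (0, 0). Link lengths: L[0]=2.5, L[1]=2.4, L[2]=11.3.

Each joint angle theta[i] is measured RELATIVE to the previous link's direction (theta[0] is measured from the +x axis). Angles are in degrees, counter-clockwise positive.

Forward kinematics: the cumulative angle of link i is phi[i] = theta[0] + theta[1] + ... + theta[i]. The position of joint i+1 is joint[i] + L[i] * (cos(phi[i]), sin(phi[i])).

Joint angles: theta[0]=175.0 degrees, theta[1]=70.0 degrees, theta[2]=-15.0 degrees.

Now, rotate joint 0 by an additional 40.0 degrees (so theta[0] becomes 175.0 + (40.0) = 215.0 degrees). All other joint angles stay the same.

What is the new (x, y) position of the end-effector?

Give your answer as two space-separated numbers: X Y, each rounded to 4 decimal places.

joint[0] = (0.0000, 0.0000)  (base)
link 0: phi[0] = 215 = 215 deg
  cos(215 deg) = -0.8192, sin(215 deg) = -0.5736
  joint[1] = (0.0000, 0.0000) + 2.5 * (-0.8192, -0.5736) = (0.0000 + -2.0479, 0.0000 + -1.4339) = (-2.0479, -1.4339)
link 1: phi[1] = 215 + 70 = 285 deg
  cos(285 deg) = 0.2588, sin(285 deg) = -0.9659
  joint[2] = (-2.0479, -1.4339) + 2.4 * (0.2588, -0.9659) = (-2.0479 + 0.6212, -1.4339 + -2.3182) = (-1.4267, -3.7522)
link 2: phi[2] = 215 + 70 + -15 = 270 deg
  cos(270 deg) = -0.0000, sin(270 deg) = -1.0000
  joint[3] = (-1.4267, -3.7522) + 11.3 * (-0.0000, -1.0000) = (-1.4267 + -0.0000, -3.7522 + -11.3000) = (-1.4267, -15.0522)
End effector: (-1.4267, -15.0522)

Answer: -1.4267 -15.0522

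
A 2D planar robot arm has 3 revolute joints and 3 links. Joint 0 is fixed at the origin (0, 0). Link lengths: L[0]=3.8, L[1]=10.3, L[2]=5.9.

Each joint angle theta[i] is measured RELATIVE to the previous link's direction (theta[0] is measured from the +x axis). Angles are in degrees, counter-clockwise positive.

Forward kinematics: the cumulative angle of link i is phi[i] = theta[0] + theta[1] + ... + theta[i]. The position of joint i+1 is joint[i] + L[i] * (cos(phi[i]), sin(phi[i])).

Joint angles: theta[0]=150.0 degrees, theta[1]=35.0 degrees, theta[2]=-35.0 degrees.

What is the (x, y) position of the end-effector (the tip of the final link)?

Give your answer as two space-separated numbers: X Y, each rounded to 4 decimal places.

joint[0] = (0.0000, 0.0000)  (base)
link 0: phi[0] = 150 = 150 deg
  cos(150 deg) = -0.8660, sin(150 deg) = 0.5000
  joint[1] = (0.0000, 0.0000) + 3.8 * (-0.8660, 0.5000) = (0.0000 + -3.2909, 0.0000 + 1.9000) = (-3.2909, 1.9000)
link 1: phi[1] = 150 + 35 = 185 deg
  cos(185 deg) = -0.9962, sin(185 deg) = -0.0872
  joint[2] = (-3.2909, 1.9000) + 10.3 * (-0.9962, -0.0872) = (-3.2909 + -10.2608, 1.9000 + -0.8977) = (-13.5517, 1.0023)
link 2: phi[2] = 150 + 35 + -35 = 150 deg
  cos(150 deg) = -0.8660, sin(150 deg) = 0.5000
  joint[3] = (-13.5517, 1.0023) + 5.9 * (-0.8660, 0.5000) = (-13.5517 + -5.1095, 1.0023 + 2.9500) = (-18.6613, 3.9523)
End effector: (-18.6613, 3.9523)

Answer: -18.6613 3.9523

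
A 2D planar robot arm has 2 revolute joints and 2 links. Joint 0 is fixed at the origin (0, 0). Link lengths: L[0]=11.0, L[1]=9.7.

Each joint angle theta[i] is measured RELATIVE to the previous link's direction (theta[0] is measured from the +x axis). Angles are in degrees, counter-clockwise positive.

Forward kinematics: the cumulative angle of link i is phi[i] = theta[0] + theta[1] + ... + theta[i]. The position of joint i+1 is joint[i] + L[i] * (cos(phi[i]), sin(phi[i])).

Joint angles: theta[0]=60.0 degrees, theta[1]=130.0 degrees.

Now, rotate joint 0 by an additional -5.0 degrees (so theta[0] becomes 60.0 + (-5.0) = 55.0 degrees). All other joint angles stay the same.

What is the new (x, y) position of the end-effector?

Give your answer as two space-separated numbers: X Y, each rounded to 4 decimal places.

Answer: -3.3537 8.1653

Derivation:
joint[0] = (0.0000, 0.0000)  (base)
link 0: phi[0] = 55 = 55 deg
  cos(55 deg) = 0.5736, sin(55 deg) = 0.8192
  joint[1] = (0.0000, 0.0000) + 11 * (0.5736, 0.8192) = (0.0000 + 6.3093, 0.0000 + 9.0107) = (6.3093, 9.0107)
link 1: phi[1] = 55 + 130 = 185 deg
  cos(185 deg) = -0.9962, sin(185 deg) = -0.0872
  joint[2] = (6.3093, 9.0107) + 9.7 * (-0.9962, -0.0872) = (6.3093 + -9.6631, 9.0107 + -0.8454) = (-3.3537, 8.1653)
End effector: (-3.3537, 8.1653)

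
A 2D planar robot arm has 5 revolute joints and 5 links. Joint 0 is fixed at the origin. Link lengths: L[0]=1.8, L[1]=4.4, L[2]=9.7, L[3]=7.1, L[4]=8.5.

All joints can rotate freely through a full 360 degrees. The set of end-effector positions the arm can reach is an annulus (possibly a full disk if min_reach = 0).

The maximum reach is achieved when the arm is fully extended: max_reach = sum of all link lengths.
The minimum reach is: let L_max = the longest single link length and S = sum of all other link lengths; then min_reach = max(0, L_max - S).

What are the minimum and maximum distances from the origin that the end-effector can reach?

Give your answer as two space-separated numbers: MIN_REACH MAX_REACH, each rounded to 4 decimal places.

Answer: 0.0000 31.5000

Derivation:
Link lengths: [1.8, 4.4, 9.7, 7.1, 8.5]
max_reach = 1.8 + 4.4 + 9.7 + 7.1 + 8.5 = 31.5
L_max = max([1.8, 4.4, 9.7, 7.1, 8.5]) = 9.7
S (sum of others) = 31.5 - 9.7 = 21.8
min_reach = max(0, 9.7 - 21.8) = max(0, -12.1) = 0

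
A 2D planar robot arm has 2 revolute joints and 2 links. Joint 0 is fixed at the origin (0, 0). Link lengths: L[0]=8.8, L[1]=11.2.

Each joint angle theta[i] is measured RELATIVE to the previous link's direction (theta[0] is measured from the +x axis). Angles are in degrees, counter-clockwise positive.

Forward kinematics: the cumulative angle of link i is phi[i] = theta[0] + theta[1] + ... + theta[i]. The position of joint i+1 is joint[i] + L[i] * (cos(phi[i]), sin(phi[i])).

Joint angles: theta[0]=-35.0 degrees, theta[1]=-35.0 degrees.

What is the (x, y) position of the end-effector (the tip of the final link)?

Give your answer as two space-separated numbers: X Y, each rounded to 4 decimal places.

joint[0] = (0.0000, 0.0000)  (base)
link 0: phi[0] = -35 = -35 deg
  cos(-35 deg) = 0.8192, sin(-35 deg) = -0.5736
  joint[1] = (0.0000, 0.0000) + 8.8 * (0.8192, -0.5736) = (0.0000 + 7.2085, 0.0000 + -5.0475) = (7.2085, -5.0475)
link 1: phi[1] = -35 + -35 = -70 deg
  cos(-70 deg) = 0.3420, sin(-70 deg) = -0.9397
  joint[2] = (7.2085, -5.0475) + 11.2 * (0.3420, -0.9397) = (7.2085 + 3.8306, -5.0475 + -10.5246) = (11.0392, -15.5720)
End effector: (11.0392, -15.5720)

Answer: 11.0392 -15.5720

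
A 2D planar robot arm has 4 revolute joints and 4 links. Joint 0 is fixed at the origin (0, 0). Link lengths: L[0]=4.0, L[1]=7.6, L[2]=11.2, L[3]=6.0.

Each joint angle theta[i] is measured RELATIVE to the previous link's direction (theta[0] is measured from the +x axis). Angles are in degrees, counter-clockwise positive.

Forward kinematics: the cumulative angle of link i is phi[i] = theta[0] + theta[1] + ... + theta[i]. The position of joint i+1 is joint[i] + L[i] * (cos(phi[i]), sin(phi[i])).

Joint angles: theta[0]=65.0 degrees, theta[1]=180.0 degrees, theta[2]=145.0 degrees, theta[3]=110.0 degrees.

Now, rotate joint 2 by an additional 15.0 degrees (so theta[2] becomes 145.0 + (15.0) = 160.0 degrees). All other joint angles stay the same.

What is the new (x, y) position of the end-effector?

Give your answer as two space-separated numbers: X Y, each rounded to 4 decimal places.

Answer: 0.9603 7.1926

Derivation:
joint[0] = (0.0000, 0.0000)  (base)
link 0: phi[0] = 65 = 65 deg
  cos(65 deg) = 0.4226, sin(65 deg) = 0.9063
  joint[1] = (0.0000, 0.0000) + 4 * (0.4226, 0.9063) = (0.0000 + 1.6905, 0.0000 + 3.6252) = (1.6905, 3.6252)
link 1: phi[1] = 65 + 180 = 245 deg
  cos(245 deg) = -0.4226, sin(245 deg) = -0.9063
  joint[2] = (1.6905, 3.6252) + 7.6 * (-0.4226, -0.9063) = (1.6905 + -3.2119, 3.6252 + -6.8879) = (-1.5214, -3.2627)
link 2: phi[2] = 65 + 180 + 160 = 405 deg
  cos(405 deg) = 0.7071, sin(405 deg) = 0.7071
  joint[3] = (-1.5214, -3.2627) + 11.2 * (0.7071, 0.7071) = (-1.5214 + 7.9196, -3.2627 + 7.9196) = (6.3982, 4.6569)
link 3: phi[3] = 65 + 180 + 160 + 110 = 515 deg
  cos(515 deg) = -0.9063, sin(515 deg) = 0.4226
  joint[4] = (6.3982, 4.6569) + 6 * (-0.9063, 0.4226) = (6.3982 + -5.4378, 4.6569 + 2.5357) = (0.9603, 7.1926)
End effector: (0.9603, 7.1926)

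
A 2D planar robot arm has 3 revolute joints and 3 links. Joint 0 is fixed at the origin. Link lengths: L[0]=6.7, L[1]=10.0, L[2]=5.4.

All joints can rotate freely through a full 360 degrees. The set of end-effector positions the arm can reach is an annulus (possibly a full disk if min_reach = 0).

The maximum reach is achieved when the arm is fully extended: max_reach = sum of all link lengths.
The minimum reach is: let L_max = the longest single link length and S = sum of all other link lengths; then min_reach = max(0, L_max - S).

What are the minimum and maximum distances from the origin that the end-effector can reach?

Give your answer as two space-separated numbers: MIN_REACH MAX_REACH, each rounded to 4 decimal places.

Answer: 0.0000 22.1000

Derivation:
Link lengths: [6.7, 10.0, 5.4]
max_reach = 6.7 + 10 + 5.4 = 22.1
L_max = max([6.7, 10.0, 5.4]) = 10
S (sum of others) = 22.1 - 10 = 12.1
min_reach = max(0, 10 - 12.1) = max(0, -2.1) = 0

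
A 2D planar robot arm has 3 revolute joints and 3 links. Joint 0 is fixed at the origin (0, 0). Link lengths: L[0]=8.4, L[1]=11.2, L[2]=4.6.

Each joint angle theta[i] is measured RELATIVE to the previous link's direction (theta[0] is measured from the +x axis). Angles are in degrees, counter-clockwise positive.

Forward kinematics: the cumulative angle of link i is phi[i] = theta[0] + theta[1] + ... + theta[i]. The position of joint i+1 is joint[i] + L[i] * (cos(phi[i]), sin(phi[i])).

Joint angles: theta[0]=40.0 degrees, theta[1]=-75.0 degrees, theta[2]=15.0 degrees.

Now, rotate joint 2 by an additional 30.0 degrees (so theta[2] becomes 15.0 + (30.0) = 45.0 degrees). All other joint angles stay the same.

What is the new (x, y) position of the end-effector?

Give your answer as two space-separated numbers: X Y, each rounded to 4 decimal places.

Answer: 20.1394 -0.2259

Derivation:
joint[0] = (0.0000, 0.0000)  (base)
link 0: phi[0] = 40 = 40 deg
  cos(40 deg) = 0.7660, sin(40 deg) = 0.6428
  joint[1] = (0.0000, 0.0000) + 8.4 * (0.7660, 0.6428) = (0.0000 + 6.4348, 0.0000 + 5.3994) = (6.4348, 5.3994)
link 1: phi[1] = 40 + -75 = -35 deg
  cos(-35 deg) = 0.8192, sin(-35 deg) = -0.5736
  joint[2] = (6.4348, 5.3994) + 11.2 * (0.8192, -0.5736) = (6.4348 + 9.1745, 5.3994 + -6.4241) = (15.6093, -1.0246)
link 2: phi[2] = 40 + -75 + 45 = 10 deg
  cos(10 deg) = 0.9848, sin(10 deg) = 0.1736
  joint[3] = (15.6093, -1.0246) + 4.6 * (0.9848, 0.1736) = (15.6093 + 4.5301, -1.0246 + 0.7988) = (20.1394, -0.2259)
End effector: (20.1394, -0.2259)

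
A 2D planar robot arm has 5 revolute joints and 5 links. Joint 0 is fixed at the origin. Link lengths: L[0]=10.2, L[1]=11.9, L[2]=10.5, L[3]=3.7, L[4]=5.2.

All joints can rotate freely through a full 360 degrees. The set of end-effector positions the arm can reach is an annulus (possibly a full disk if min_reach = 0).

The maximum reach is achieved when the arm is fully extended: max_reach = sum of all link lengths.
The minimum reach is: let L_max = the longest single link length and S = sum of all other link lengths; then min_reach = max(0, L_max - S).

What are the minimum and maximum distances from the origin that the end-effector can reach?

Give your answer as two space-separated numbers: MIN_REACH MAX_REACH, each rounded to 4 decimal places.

Answer: 0.0000 41.5000

Derivation:
Link lengths: [10.2, 11.9, 10.5, 3.7, 5.2]
max_reach = 10.2 + 11.9 + 10.5 + 3.7 + 5.2 = 41.5
L_max = max([10.2, 11.9, 10.5, 3.7, 5.2]) = 11.9
S (sum of others) = 41.5 - 11.9 = 29.6
min_reach = max(0, 11.9 - 29.6) = max(0, -17.7) = 0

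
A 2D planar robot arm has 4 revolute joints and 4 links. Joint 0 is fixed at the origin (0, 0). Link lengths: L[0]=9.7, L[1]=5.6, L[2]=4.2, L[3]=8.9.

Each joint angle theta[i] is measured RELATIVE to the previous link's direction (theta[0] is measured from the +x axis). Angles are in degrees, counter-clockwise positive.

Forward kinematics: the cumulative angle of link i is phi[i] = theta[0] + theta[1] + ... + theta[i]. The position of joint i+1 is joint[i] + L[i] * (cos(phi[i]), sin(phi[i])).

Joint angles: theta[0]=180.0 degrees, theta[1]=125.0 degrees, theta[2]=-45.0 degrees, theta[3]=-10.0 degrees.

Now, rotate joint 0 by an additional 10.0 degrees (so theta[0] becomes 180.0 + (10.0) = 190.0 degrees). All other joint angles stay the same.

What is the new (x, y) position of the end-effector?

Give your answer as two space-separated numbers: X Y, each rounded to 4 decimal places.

Answer: -7.1383 -18.6090

Derivation:
joint[0] = (0.0000, 0.0000)  (base)
link 0: phi[0] = 190 = 190 deg
  cos(190 deg) = -0.9848, sin(190 deg) = -0.1736
  joint[1] = (0.0000, 0.0000) + 9.7 * (-0.9848, -0.1736) = (0.0000 + -9.5526, 0.0000 + -1.6844) = (-9.5526, -1.6844)
link 1: phi[1] = 190 + 125 = 315 deg
  cos(315 deg) = 0.7071, sin(315 deg) = -0.7071
  joint[2] = (-9.5526, -1.6844) + 5.6 * (0.7071, -0.7071) = (-9.5526 + 3.9598, -1.6844 + -3.9598) = (-5.5928, -5.6442)
link 2: phi[2] = 190 + 125 + -45 = 270 deg
  cos(270 deg) = -0.0000, sin(270 deg) = -1.0000
  joint[3] = (-5.5928, -5.6442) + 4.2 * (-0.0000, -1.0000) = (-5.5928 + -0.0000, -5.6442 + -4.2000) = (-5.5928, -9.8442)
link 3: phi[3] = 190 + 125 + -45 + -10 = 260 deg
  cos(260 deg) = -0.1736, sin(260 deg) = -0.9848
  joint[4] = (-5.5928, -9.8442) + 8.9 * (-0.1736, -0.9848) = (-5.5928 + -1.5455, -9.8442 + -8.7648) = (-7.1383, -18.6090)
End effector: (-7.1383, -18.6090)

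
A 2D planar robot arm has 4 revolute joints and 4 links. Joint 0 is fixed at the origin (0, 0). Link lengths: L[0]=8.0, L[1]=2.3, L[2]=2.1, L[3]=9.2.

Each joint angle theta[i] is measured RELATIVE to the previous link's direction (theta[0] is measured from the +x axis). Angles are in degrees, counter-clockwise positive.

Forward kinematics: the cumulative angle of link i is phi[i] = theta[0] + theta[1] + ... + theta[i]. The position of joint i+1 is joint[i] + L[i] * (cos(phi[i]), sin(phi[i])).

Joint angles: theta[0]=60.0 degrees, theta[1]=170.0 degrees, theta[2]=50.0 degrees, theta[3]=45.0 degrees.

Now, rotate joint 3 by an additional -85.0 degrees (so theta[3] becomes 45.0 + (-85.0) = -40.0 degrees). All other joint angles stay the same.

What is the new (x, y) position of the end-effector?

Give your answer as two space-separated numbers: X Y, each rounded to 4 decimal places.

Answer: -1.7138 -4.8692

Derivation:
joint[0] = (0.0000, 0.0000)  (base)
link 0: phi[0] = 60 = 60 deg
  cos(60 deg) = 0.5000, sin(60 deg) = 0.8660
  joint[1] = (0.0000, 0.0000) + 8 * (0.5000, 0.8660) = (0.0000 + 4.0000, 0.0000 + 6.9282) = (4.0000, 6.9282)
link 1: phi[1] = 60 + 170 = 230 deg
  cos(230 deg) = -0.6428, sin(230 deg) = -0.7660
  joint[2] = (4.0000, 6.9282) + 2.3 * (-0.6428, -0.7660) = (4.0000 + -1.4784, 6.9282 + -1.7619) = (2.5216, 5.1663)
link 2: phi[2] = 60 + 170 + 50 = 280 deg
  cos(280 deg) = 0.1736, sin(280 deg) = -0.9848
  joint[3] = (2.5216, 5.1663) + 2.1 * (0.1736, -0.9848) = (2.5216 + 0.3647, 5.1663 + -2.0681) = (2.8862, 3.0982)
link 3: phi[3] = 60 + 170 + 50 + -40 = 240 deg
  cos(240 deg) = -0.5000, sin(240 deg) = -0.8660
  joint[4] = (2.8862, 3.0982) + 9.2 * (-0.5000, -0.8660) = (2.8862 + -4.6000, 3.0982 + -7.9674) = (-1.7138, -4.8692)
End effector: (-1.7138, -4.8692)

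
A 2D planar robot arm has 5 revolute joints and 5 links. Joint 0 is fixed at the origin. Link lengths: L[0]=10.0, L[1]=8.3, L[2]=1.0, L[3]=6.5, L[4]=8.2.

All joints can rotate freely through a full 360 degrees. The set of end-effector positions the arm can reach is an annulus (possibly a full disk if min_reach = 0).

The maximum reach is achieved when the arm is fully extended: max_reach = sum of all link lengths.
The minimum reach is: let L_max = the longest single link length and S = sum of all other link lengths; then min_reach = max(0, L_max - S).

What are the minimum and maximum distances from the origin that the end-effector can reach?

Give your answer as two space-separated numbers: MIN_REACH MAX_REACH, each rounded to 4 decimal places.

Answer: 0.0000 34.0000

Derivation:
Link lengths: [10.0, 8.3, 1.0, 6.5, 8.2]
max_reach = 10 + 8.3 + 1 + 6.5 + 8.2 = 34
L_max = max([10.0, 8.3, 1.0, 6.5, 8.2]) = 10
S (sum of others) = 34 - 10 = 24
min_reach = max(0, 10 - 24) = max(0, -14) = 0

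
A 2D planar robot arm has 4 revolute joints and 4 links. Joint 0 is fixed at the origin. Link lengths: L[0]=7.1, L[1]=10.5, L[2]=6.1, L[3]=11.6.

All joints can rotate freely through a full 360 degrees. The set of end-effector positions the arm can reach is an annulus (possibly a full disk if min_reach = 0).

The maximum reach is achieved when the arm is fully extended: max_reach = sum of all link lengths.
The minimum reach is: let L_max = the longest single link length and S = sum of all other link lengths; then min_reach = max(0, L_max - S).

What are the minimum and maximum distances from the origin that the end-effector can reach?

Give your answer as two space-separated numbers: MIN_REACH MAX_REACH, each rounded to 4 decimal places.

Link lengths: [7.1, 10.5, 6.1, 11.6]
max_reach = 7.1 + 10.5 + 6.1 + 11.6 = 35.3
L_max = max([7.1, 10.5, 6.1, 11.6]) = 11.6
S (sum of others) = 35.3 - 11.6 = 23.7
min_reach = max(0, 11.6 - 23.7) = max(0, -12.1) = 0

Answer: 0.0000 35.3000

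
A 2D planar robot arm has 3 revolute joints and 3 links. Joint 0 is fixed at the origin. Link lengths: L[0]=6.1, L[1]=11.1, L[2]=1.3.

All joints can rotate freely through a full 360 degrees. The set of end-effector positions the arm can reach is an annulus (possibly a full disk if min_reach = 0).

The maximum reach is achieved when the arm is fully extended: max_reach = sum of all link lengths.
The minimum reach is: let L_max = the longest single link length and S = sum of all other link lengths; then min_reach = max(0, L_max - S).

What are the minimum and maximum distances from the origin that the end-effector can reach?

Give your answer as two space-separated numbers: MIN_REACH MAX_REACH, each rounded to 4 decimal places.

Link lengths: [6.1, 11.1, 1.3]
max_reach = 6.1 + 11.1 + 1.3 = 18.5
L_max = max([6.1, 11.1, 1.3]) = 11.1
S (sum of others) = 18.5 - 11.1 = 7.4
min_reach = max(0, 11.1 - 7.4) = max(0, 3.7) = 3.7

Answer: 3.7000 18.5000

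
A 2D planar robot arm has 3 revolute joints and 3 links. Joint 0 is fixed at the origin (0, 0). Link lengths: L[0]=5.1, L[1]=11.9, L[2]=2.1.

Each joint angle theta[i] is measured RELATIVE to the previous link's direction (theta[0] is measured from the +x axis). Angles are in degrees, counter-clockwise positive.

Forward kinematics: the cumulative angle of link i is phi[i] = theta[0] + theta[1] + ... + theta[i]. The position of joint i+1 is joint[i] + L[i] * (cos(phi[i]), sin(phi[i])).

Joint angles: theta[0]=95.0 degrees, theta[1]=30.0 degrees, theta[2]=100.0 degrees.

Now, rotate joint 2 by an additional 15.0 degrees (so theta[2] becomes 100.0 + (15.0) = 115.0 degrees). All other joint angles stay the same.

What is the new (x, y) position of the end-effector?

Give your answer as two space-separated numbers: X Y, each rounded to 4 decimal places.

Answer: -8.3201 13.0098

Derivation:
joint[0] = (0.0000, 0.0000)  (base)
link 0: phi[0] = 95 = 95 deg
  cos(95 deg) = -0.0872, sin(95 deg) = 0.9962
  joint[1] = (0.0000, 0.0000) + 5.1 * (-0.0872, 0.9962) = (0.0000 + -0.4445, 0.0000 + 5.0806) = (-0.4445, 5.0806)
link 1: phi[1] = 95 + 30 = 125 deg
  cos(125 deg) = -0.5736, sin(125 deg) = 0.8192
  joint[2] = (-0.4445, 5.0806) + 11.9 * (-0.5736, 0.8192) = (-0.4445 + -6.8256, 5.0806 + 9.7479) = (-7.2701, 14.8285)
link 2: phi[2] = 95 + 30 + 115 = 240 deg
  cos(240 deg) = -0.5000, sin(240 deg) = -0.8660
  joint[3] = (-7.2701, 14.8285) + 2.1 * (-0.5000, -0.8660) = (-7.2701 + -1.0500, 14.8285 + -1.8187) = (-8.3201, 13.0098)
End effector: (-8.3201, 13.0098)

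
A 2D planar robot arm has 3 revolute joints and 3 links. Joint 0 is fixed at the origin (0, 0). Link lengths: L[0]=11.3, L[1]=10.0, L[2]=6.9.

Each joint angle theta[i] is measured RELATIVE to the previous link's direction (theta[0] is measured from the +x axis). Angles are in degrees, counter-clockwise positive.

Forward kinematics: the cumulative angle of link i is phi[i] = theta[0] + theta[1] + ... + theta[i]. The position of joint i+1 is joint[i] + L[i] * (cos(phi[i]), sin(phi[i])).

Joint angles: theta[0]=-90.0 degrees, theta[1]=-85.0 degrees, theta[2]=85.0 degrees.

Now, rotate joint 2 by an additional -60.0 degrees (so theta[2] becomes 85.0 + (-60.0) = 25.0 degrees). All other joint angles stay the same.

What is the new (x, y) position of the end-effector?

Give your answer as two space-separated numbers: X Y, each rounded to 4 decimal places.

Answer: -15.9375 -15.6216

Derivation:
joint[0] = (0.0000, 0.0000)  (base)
link 0: phi[0] = -90 = -90 deg
  cos(-90 deg) = 0.0000, sin(-90 deg) = -1.0000
  joint[1] = (0.0000, 0.0000) + 11.3 * (0.0000, -1.0000) = (0.0000 + 0.0000, 0.0000 + -11.3000) = (0.0000, -11.3000)
link 1: phi[1] = -90 + -85 = -175 deg
  cos(-175 deg) = -0.9962, sin(-175 deg) = -0.0872
  joint[2] = (0.0000, -11.3000) + 10 * (-0.9962, -0.0872) = (0.0000 + -9.9619, -11.3000 + -0.8716) = (-9.9619, -12.1716)
link 2: phi[2] = -90 + -85 + 25 = -150 deg
  cos(-150 deg) = -0.8660, sin(-150 deg) = -0.5000
  joint[3] = (-9.9619, -12.1716) + 6.9 * (-0.8660, -0.5000) = (-9.9619 + -5.9756, -12.1716 + -3.4500) = (-15.9375, -15.6216)
End effector: (-15.9375, -15.6216)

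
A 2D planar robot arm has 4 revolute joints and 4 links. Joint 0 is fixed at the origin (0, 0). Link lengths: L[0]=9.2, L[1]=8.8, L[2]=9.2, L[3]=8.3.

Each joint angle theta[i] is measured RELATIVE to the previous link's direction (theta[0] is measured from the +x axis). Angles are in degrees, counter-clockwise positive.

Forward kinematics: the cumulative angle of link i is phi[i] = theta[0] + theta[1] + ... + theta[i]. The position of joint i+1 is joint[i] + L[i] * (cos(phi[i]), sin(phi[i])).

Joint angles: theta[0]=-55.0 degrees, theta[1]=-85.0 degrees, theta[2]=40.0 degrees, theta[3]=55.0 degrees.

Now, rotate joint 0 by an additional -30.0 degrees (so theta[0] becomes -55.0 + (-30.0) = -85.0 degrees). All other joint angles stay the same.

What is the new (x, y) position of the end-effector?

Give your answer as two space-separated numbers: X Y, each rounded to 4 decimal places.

joint[0] = (0.0000, 0.0000)  (base)
link 0: phi[0] = -85 = -85 deg
  cos(-85 deg) = 0.0872, sin(-85 deg) = -0.9962
  joint[1] = (0.0000, 0.0000) + 9.2 * (0.0872, -0.9962) = (0.0000 + 0.8018, 0.0000 + -9.1650) = (0.8018, -9.1650)
link 1: phi[1] = -85 + -85 = -170 deg
  cos(-170 deg) = -0.9848, sin(-170 deg) = -0.1736
  joint[2] = (0.8018, -9.1650) + 8.8 * (-0.9848, -0.1736) = (0.8018 + -8.6663, -9.1650 + -1.5281) = (-7.8645, -10.6931)
link 2: phi[2] = -85 + -85 + 40 = -130 deg
  cos(-130 deg) = -0.6428, sin(-130 deg) = -0.7660
  joint[3] = (-7.8645, -10.6931) + 9.2 * (-0.6428, -0.7660) = (-7.8645 + -5.9136, -10.6931 + -7.0476) = (-13.7781, -17.7407)
link 3: phi[3] = -85 + -85 + 40 + 55 = -75 deg
  cos(-75 deg) = 0.2588, sin(-75 deg) = -0.9659
  joint[4] = (-13.7781, -17.7407) + 8.3 * (0.2588, -0.9659) = (-13.7781 + 2.1482, -17.7407 + -8.0172) = (-11.6299, -25.7579)
End effector: (-11.6299, -25.7579)

Answer: -11.6299 -25.7579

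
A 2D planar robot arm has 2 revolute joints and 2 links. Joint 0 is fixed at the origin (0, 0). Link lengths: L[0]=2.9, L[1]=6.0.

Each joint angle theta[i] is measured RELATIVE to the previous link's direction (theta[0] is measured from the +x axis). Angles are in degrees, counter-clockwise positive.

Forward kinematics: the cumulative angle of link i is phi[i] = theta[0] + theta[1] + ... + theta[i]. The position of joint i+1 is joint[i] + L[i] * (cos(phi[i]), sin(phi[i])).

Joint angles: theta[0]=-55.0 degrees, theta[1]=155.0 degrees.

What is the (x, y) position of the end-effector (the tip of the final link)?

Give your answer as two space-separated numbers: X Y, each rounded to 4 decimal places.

joint[0] = (0.0000, 0.0000)  (base)
link 0: phi[0] = -55 = -55 deg
  cos(-55 deg) = 0.5736, sin(-55 deg) = -0.8192
  joint[1] = (0.0000, 0.0000) + 2.9 * (0.5736, -0.8192) = (0.0000 + 1.6634, 0.0000 + -2.3755) = (1.6634, -2.3755)
link 1: phi[1] = -55 + 155 = 100 deg
  cos(100 deg) = -0.1736, sin(100 deg) = 0.9848
  joint[2] = (1.6634, -2.3755) + 6 * (-0.1736, 0.9848) = (1.6634 + -1.0419, -2.3755 + 5.9088) = (0.6215, 3.5333)
End effector: (0.6215, 3.5333)

Answer: 0.6215 3.5333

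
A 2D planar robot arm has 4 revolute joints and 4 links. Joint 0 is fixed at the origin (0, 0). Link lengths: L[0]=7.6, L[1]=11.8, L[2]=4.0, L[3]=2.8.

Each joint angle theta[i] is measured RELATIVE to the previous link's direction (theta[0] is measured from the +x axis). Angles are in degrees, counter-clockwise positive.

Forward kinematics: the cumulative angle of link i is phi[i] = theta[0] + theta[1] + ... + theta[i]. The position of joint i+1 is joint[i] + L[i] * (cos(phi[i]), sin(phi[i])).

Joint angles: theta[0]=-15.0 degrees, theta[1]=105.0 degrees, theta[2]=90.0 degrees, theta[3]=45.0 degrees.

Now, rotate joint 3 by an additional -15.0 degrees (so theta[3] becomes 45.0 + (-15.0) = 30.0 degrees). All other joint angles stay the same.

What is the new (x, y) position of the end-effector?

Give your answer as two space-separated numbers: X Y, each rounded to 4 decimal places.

joint[0] = (0.0000, 0.0000)  (base)
link 0: phi[0] = -15 = -15 deg
  cos(-15 deg) = 0.9659, sin(-15 deg) = -0.2588
  joint[1] = (0.0000, 0.0000) + 7.6 * (0.9659, -0.2588) = (0.0000 + 7.3410, 0.0000 + -1.9670) = (7.3410, -1.9670)
link 1: phi[1] = -15 + 105 = 90 deg
  cos(90 deg) = 0.0000, sin(90 deg) = 1.0000
  joint[2] = (7.3410, -1.9670) + 11.8 * (0.0000, 1.0000) = (7.3410 + 0.0000, -1.9670 + 11.8000) = (7.3410, 9.8330)
link 2: phi[2] = -15 + 105 + 90 = 180 deg
  cos(180 deg) = -1.0000, sin(180 deg) = 0.0000
  joint[3] = (7.3410, 9.8330) + 4 * (-1.0000, 0.0000) = (7.3410 + -4.0000, 9.8330 + 0.0000) = (3.3410, 9.8330)
link 3: phi[3] = -15 + 105 + 90 + 30 = 210 deg
  cos(210 deg) = -0.8660, sin(210 deg) = -0.5000
  joint[4] = (3.3410, 9.8330) + 2.8 * (-0.8660, -0.5000) = (3.3410 + -2.4249, 9.8330 + -1.4000) = (0.9162, 8.4330)
End effector: (0.9162, 8.4330)

Answer: 0.9162 8.4330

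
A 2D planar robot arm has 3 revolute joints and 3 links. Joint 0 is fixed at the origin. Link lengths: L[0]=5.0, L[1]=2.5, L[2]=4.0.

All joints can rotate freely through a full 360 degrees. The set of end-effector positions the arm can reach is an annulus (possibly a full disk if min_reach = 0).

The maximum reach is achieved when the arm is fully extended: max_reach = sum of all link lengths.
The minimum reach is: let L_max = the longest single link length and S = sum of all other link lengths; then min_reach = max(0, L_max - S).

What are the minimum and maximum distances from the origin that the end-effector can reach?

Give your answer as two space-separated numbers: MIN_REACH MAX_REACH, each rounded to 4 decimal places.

Link lengths: [5.0, 2.5, 4.0]
max_reach = 5 + 2.5 + 4 = 11.5
L_max = max([5.0, 2.5, 4.0]) = 5
S (sum of others) = 11.5 - 5 = 6.5
min_reach = max(0, 5 - 6.5) = max(0, -1.5) = 0

Answer: 0.0000 11.5000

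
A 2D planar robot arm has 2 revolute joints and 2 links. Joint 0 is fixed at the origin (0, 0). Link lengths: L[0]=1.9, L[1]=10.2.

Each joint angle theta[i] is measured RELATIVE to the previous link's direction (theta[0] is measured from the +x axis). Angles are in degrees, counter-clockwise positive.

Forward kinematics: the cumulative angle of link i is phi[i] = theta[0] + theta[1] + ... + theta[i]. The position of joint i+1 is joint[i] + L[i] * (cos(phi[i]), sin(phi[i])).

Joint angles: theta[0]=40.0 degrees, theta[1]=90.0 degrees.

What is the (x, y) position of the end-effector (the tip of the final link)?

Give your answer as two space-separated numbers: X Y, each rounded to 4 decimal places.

joint[0] = (0.0000, 0.0000)  (base)
link 0: phi[0] = 40 = 40 deg
  cos(40 deg) = 0.7660, sin(40 deg) = 0.6428
  joint[1] = (0.0000, 0.0000) + 1.9 * (0.7660, 0.6428) = (0.0000 + 1.4555, 0.0000 + 1.2213) = (1.4555, 1.2213)
link 1: phi[1] = 40 + 90 = 130 deg
  cos(130 deg) = -0.6428, sin(130 deg) = 0.7660
  joint[2] = (1.4555, 1.2213) + 10.2 * (-0.6428, 0.7660) = (1.4555 + -6.5564, 1.2213 + 7.8137) = (-5.1009, 9.0349)
End effector: (-5.1009, 9.0349)

Answer: -5.1009 9.0349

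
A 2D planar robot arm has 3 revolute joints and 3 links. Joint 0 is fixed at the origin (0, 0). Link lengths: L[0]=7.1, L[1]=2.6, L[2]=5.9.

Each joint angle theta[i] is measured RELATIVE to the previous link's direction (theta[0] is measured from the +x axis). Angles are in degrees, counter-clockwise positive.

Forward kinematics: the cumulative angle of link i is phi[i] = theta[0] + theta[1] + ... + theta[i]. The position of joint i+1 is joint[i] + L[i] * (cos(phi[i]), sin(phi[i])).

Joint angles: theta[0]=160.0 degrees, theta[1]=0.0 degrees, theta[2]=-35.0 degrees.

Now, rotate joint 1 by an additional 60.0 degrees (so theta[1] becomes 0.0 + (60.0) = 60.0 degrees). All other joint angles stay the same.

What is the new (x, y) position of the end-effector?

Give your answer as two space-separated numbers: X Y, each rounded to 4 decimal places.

Answer: -14.5411 0.2429

Derivation:
joint[0] = (0.0000, 0.0000)  (base)
link 0: phi[0] = 160 = 160 deg
  cos(160 deg) = -0.9397, sin(160 deg) = 0.3420
  joint[1] = (0.0000, 0.0000) + 7.1 * (-0.9397, 0.3420) = (0.0000 + -6.6718, 0.0000 + 2.4283) = (-6.6718, 2.4283)
link 1: phi[1] = 160 + 60 = 220 deg
  cos(220 deg) = -0.7660, sin(220 deg) = -0.6428
  joint[2] = (-6.6718, 2.4283) + 2.6 * (-0.7660, -0.6428) = (-6.6718 + -1.9917, 2.4283 + -1.6712) = (-8.6635, 0.7571)
link 2: phi[2] = 160 + 60 + -35 = 185 deg
  cos(185 deg) = -0.9962, sin(185 deg) = -0.0872
  joint[3] = (-8.6635, 0.7571) + 5.9 * (-0.9962, -0.0872) = (-8.6635 + -5.8775, 0.7571 + -0.5142) = (-14.5411, 0.2429)
End effector: (-14.5411, 0.2429)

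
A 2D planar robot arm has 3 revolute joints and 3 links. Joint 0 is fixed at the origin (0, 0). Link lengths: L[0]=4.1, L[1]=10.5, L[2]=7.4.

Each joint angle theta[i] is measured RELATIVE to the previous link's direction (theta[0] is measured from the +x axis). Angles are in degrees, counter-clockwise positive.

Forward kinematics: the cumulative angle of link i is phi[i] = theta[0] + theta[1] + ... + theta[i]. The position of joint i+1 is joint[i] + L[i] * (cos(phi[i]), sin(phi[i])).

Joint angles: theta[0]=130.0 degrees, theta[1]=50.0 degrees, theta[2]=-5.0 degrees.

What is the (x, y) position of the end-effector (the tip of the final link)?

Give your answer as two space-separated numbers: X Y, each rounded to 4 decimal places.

Answer: -20.5073 3.7857

Derivation:
joint[0] = (0.0000, 0.0000)  (base)
link 0: phi[0] = 130 = 130 deg
  cos(130 deg) = -0.6428, sin(130 deg) = 0.7660
  joint[1] = (0.0000, 0.0000) + 4.1 * (-0.6428, 0.7660) = (0.0000 + -2.6354, 0.0000 + 3.1408) = (-2.6354, 3.1408)
link 1: phi[1] = 130 + 50 = 180 deg
  cos(180 deg) = -1.0000, sin(180 deg) = 0.0000
  joint[2] = (-2.6354, 3.1408) + 10.5 * (-1.0000, 0.0000) = (-2.6354 + -10.5000, 3.1408 + 0.0000) = (-13.1354, 3.1408)
link 2: phi[2] = 130 + 50 + -5 = 175 deg
  cos(175 deg) = -0.9962, sin(175 deg) = 0.0872
  joint[3] = (-13.1354, 3.1408) + 7.4 * (-0.9962, 0.0872) = (-13.1354 + -7.3718, 3.1408 + 0.6450) = (-20.5073, 3.7857)
End effector: (-20.5073, 3.7857)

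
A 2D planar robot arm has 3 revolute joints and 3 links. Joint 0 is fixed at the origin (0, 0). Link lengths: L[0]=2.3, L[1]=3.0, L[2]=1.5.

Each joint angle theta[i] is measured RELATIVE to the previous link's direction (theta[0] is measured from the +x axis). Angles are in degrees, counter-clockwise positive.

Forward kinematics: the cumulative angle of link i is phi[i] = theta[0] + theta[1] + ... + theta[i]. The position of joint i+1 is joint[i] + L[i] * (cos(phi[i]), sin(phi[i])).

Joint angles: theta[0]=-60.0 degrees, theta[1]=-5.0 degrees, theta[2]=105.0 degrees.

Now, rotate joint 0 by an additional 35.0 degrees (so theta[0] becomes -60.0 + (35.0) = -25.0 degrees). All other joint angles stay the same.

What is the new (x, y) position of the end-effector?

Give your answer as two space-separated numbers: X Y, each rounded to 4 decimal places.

joint[0] = (0.0000, 0.0000)  (base)
link 0: phi[0] = -25 = -25 deg
  cos(-25 deg) = 0.9063, sin(-25 deg) = -0.4226
  joint[1] = (0.0000, 0.0000) + 2.3 * (0.9063, -0.4226) = (0.0000 + 2.0845, 0.0000 + -0.9720) = (2.0845, -0.9720)
link 1: phi[1] = -25 + -5 = -30 deg
  cos(-30 deg) = 0.8660, sin(-30 deg) = -0.5000
  joint[2] = (2.0845, -0.9720) + 3 * (0.8660, -0.5000) = (2.0845 + 2.5981, -0.9720 + -1.5000) = (4.6826, -2.4720)
link 2: phi[2] = -25 + -5 + 105 = 75 deg
  cos(75 deg) = 0.2588, sin(75 deg) = 0.9659
  joint[3] = (4.6826, -2.4720) + 1.5 * (0.2588, 0.9659) = (4.6826 + 0.3882, -2.4720 + 1.4489) = (5.0708, -1.0231)
End effector: (5.0708, -1.0231)

Answer: 5.0708 -1.0231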